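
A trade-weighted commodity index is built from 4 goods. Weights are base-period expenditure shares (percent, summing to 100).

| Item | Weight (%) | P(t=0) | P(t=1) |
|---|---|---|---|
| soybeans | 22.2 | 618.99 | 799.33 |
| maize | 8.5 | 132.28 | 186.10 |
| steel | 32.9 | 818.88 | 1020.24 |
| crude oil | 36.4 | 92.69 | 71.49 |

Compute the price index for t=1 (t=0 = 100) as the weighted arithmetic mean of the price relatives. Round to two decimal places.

109.69

soybeans: 22.2 × (799.33/618.99) = 22.2 × 1.291346 = 28.6679
maize: 8.5 × (186.10/132.28) = 8.5 × 1.406864 = 11.9583
steel: 32.9 × (1020.24/818.88) = 32.9 × 1.245897 = 40.9900
crude oil: 36.4 × (71.49/92.69) = 36.4 × 0.771281 = 28.0746
Index = Σ wᵢ·(p₁ᵢ/p₀ᵢ) = 28.6679 + 11.9583 + 40.9900 + 28.0746 = 109.6908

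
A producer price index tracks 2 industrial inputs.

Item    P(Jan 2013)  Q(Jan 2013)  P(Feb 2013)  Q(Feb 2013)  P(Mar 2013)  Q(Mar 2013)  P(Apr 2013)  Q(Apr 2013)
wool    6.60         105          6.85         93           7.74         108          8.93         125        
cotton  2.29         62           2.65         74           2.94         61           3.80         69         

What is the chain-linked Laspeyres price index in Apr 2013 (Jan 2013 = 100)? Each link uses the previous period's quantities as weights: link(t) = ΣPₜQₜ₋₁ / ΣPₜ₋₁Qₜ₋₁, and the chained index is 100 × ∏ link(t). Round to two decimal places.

Link Jan 2013→Feb 2013:
ΣP(Feb 2013)Q(Jan 2013) = 6.85×105 + 2.65×62 = 719.25 + 164.3 = 883.55
ΣP(Jan 2013)Q(Jan 2013) = 6.60×105 + 2.29×62 = 693 + 141.98 = 834.98
link = 883.55/834.98 = 1.058169
Link Feb 2013→Mar 2013:
ΣP(Mar 2013)Q(Feb 2013) = 7.74×93 + 2.94×74 = 719.82 + 217.56 = 937.38
ΣP(Feb 2013)Q(Feb 2013) = 6.85×93 + 2.65×74 = 637.05 + 196.1 = 833.15
link = 937.38/833.15 = 1.125104
Link Mar 2013→Apr 2013:
ΣP(Apr 2013)Q(Mar 2013) = 8.93×108 + 3.80×61 = 964.44 + 231.8 = 1196.24
ΣP(Mar 2013)Q(Mar 2013) = 7.74×108 + 2.94×61 = 835.92 + 179.34 = 1015.26
link = 1196.24/1015.26 = 1.178260
Chained index = 100 × 1.058169 × 1.125104 × 1.178260 = 140.2777

140.28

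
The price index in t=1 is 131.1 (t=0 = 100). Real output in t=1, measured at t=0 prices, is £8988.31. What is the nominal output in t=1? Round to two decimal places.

11783.67

Nominal = Real × (Index/100) = 8988.31 × (131.1/100)
        = 8988.31 × 1.311 = 11783.6744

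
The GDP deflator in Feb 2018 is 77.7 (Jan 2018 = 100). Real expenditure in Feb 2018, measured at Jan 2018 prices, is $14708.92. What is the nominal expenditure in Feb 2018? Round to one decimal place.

11428.8

Nominal = Real × (Index/100) = 14708.92 × (77.7/100)
        = 14708.92 × 0.777 = 11428.8308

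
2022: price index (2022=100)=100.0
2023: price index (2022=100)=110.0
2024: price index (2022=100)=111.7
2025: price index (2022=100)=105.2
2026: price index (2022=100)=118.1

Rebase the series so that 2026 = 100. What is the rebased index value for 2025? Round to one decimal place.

Rebased(2025) = 105.2 / 118.1 × 100 = 89.0771

89.1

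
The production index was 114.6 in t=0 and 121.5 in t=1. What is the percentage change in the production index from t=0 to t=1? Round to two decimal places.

6.02%

Change = (121.5 − 114.6) / 114.6 × 100
       = 6.9 / 114.6 × 100 = 6.0209%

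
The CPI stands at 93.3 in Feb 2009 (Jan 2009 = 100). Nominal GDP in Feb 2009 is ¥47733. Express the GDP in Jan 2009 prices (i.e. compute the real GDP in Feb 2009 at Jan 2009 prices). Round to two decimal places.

51160.77

Real = Nominal ÷ (Index/100) = 47733 ÷ (93.3/100)
     = 47733 ÷ 0.933 = 51160.7717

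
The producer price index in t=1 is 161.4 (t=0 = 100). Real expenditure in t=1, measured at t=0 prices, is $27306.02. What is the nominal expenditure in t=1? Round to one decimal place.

Nominal = Real × (Index/100) = 27306.02 × (161.4/100)
        = 27306.02 × 1.614 = 44071.9163

44071.9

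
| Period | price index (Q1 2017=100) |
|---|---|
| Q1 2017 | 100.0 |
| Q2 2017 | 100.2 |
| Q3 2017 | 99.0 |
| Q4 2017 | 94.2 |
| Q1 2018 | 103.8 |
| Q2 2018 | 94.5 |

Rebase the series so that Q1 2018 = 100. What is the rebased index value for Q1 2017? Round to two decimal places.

96.34

Rebased(Q1 2017) = 100.0 / 103.8 × 100 = 96.3391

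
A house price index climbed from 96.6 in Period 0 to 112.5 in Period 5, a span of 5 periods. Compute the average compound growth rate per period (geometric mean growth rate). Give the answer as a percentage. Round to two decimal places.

Growth factor = (112.5/96.6)^(1/5) = (1.164596)^(1/5) = 1.030944
Growth rate = 1.030944 − 1 = 0.030944 = 3.0944%

3.09%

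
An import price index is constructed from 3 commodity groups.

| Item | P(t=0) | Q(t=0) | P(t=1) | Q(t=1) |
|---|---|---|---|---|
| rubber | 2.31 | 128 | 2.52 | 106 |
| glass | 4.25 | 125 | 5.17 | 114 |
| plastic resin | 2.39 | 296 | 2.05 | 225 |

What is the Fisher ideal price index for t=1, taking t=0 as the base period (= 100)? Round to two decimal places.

103.34

Laspeyres component (base-period weights):
ΣP(t=1)Q(t=0) = 2.52×128 + 5.17×125 + 2.05×296 = 322.56 + 646.25 + 606.8 = 1575.61
ΣP(t=0)Q(t=0) = 2.31×128 + 4.25×125 + 2.39×296 = 295.68 + 531.25 + 707.44 = 1534.37
L = 1575.61 / 1534.37 × 100 = 102.6877
Paasche component (current-period weights):
ΣP(t=1)Q(t=1) = 2.52×106 + 5.17×114 + 2.05×225 = 267.12 + 589.38 + 461.25 = 1317.75
ΣP(t=0)Q(t=1) = 2.31×106 + 4.25×114 + 2.39×225 = 244.86 + 484.5 + 537.75 = 1267.11
P = 1317.75 / 1267.11 × 100 = 103.9965
Fisher = √(L × P) = √(102.6877 × 103.9965) = 103.3401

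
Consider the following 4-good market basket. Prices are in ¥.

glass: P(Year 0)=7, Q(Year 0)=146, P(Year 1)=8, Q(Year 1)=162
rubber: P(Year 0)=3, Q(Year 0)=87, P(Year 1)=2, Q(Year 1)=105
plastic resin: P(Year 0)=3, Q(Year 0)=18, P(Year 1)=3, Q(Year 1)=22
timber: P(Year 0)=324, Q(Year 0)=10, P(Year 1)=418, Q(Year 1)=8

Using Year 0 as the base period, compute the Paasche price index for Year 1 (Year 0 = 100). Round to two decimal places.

Paasche price index uses current-period quantities as weights.
ΣP(Year 1)·Q(Year 1) = 8×162 + 2×105 + 3×22 + 418×8 = 1296 + 210 + 66 + 3344 = 4916
ΣP(Year 0)·Q(Year 1) = 7×162 + 3×105 + 3×22 + 324×8 = 1134 + 315 + 66 + 2592 = 4107
Index = 4916 / 4107 × 100 = 119.6981

119.70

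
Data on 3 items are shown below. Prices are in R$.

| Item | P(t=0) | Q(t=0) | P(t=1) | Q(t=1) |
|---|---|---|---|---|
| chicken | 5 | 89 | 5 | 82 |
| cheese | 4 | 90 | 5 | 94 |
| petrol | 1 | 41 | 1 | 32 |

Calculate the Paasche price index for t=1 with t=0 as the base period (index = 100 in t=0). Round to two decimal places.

Paasche price index uses current-period quantities as weights.
ΣP(t=1)·Q(t=1) = 5×82 + 5×94 + 1×32 = 410 + 470 + 32 = 912
ΣP(t=0)·Q(t=1) = 5×82 + 4×94 + 1×32 = 410 + 376 + 32 = 818
Index = 912 / 818 × 100 = 111.4914

111.49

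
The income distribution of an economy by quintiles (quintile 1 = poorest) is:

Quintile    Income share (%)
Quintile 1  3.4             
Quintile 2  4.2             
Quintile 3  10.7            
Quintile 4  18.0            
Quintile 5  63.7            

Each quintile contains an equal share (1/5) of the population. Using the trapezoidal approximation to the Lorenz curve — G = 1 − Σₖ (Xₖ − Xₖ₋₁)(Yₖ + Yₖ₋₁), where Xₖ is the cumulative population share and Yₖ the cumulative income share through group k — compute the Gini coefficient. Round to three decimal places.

0.538

Cumulative income shares Yₖ: 0.0340, 0.0760, 0.1830, 0.3630, 1.0000
Σ (Xₖ−Xₖ₋₁)(Yₖ+Yₖ₋₁) = (1/5)(0.0340+0.0000) + (1/5)(0.0760+0.0340) + (1/5)(0.1830+0.0760) + (1/5)(0.3630+0.1830) + (1/5)(1.0000+0.3630)
  = 0.0068 + 0.0220 + 0.0518 + 0.1092 + 0.2726 = 0.4624
G = 1 − 0.4624 = 0.5376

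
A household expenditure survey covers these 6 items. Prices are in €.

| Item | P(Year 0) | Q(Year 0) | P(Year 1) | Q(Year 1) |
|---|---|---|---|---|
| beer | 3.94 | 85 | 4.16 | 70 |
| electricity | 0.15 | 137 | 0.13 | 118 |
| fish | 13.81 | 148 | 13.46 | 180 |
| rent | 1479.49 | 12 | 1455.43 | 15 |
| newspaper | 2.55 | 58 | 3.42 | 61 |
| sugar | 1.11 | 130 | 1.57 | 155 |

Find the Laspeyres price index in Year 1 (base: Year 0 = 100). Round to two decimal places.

Laspeyres price index uses base-period quantities as weights.
ΣP(Year 1)·Q(Year 0) = 4.16×85 + 0.13×137 + 13.46×148 + 1455.43×12 + 3.42×58 + 1.57×130 = 353.6 + 17.81 + 1992.08 + 17465.16 + 198.36 + 204.1 = 20231.11
ΣP(Year 0)·Q(Year 0) = 3.94×85 + 0.15×137 + 13.81×148 + 1479.49×12 + 2.55×58 + 1.11×130 = 334.9 + 20.55 + 2043.88 + 17753.88 + 147.9 + 144.3 = 20445.41
Index = 20231.11 / 20445.41 × 100 = 98.9518

98.95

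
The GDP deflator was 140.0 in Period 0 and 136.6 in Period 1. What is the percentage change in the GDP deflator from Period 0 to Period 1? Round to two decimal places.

-2.43%

Change = (136.6 − 140.0) / 140.0 × 100
       = -3.4 / 140.0 × 100 = -2.4286%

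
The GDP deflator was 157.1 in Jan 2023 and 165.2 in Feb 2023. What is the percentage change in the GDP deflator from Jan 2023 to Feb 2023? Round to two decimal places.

Change = (165.2 − 157.1) / 157.1 × 100
       = 8.1 / 157.1 × 100 = 5.1560%

5.16%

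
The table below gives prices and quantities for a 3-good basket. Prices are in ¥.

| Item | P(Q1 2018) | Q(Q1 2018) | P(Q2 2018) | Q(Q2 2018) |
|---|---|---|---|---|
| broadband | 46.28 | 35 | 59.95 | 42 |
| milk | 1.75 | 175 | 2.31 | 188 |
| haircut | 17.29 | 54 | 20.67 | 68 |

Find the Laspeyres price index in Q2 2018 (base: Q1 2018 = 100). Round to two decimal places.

Laspeyres price index uses base-period quantities as weights.
ΣP(Q2 2018)·Q(Q1 2018) = 59.95×35 + 2.31×175 + 20.67×54 = 2098.25 + 404.25 + 1116.18 = 3618.68
ΣP(Q1 2018)·Q(Q1 2018) = 46.28×35 + 1.75×175 + 17.29×54 = 1619.8 + 306.25 + 933.66 = 2859.71
Index = 3618.68 / 2859.71 × 100 = 126.5401

126.54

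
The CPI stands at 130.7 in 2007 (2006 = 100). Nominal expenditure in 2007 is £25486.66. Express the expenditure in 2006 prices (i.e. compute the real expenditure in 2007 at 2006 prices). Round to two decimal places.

19500.12

Real = Nominal ÷ (Index/100) = 25486.66 ÷ (130.7/100)
     = 25486.66 ÷ 1.307 = 19500.1224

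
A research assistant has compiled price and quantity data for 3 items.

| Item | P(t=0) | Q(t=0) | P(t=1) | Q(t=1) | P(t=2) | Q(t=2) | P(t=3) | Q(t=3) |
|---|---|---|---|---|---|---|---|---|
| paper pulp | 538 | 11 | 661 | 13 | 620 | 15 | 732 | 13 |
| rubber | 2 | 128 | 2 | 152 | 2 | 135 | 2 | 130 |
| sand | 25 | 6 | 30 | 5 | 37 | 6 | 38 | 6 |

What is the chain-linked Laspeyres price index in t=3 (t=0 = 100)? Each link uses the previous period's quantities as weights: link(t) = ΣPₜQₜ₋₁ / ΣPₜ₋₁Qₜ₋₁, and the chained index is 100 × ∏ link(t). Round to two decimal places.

Link t=0→t=1:
ΣP(t=1)Q(t=0) = 661×11 + 2×128 + 30×6 = 7271 + 256 + 180 = 7707
ΣP(t=0)Q(t=0) = 538×11 + 2×128 + 25×6 = 5918 + 256 + 150 = 6324
link = 7707/6324 = 1.218691
Link t=1→t=2:
ΣP(t=2)Q(t=1) = 620×13 + 2×152 + 37×5 = 8060 + 304 + 185 = 8549
ΣP(t=1)Q(t=1) = 661×13 + 2×152 + 30×5 = 8593 + 304 + 150 = 9047
link = 8549/9047 = 0.944954
Link t=2→t=3:
ΣP(t=3)Q(t=2) = 732×15 + 2×135 + 38×6 = 10980 + 270 + 228 = 11478
ΣP(t=2)Q(t=2) = 620×15 + 2×135 + 37×6 = 9300 + 270 + 222 = 9792
link = 11478/9792 = 1.172181
Chained index = 100 × 1.218691 × 0.944954 × 1.172181 = 134.9892

134.99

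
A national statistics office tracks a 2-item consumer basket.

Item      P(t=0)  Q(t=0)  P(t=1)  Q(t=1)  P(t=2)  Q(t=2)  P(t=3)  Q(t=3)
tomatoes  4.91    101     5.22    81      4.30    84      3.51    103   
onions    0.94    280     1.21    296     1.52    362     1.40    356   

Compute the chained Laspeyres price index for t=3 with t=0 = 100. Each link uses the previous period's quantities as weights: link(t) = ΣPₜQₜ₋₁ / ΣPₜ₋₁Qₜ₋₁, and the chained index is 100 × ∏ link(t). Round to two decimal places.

102.56

Link t=0→t=1:
ΣP(t=1)Q(t=0) = 5.22×101 + 1.21×280 = 527.22 + 338.8 = 866.02
ΣP(t=0)Q(t=0) = 4.91×101 + 0.94×280 = 495.91 + 263.2 = 759.11
link = 866.02/759.11 = 1.140836
Link t=1→t=2:
ΣP(t=2)Q(t=1) = 4.30×81 + 1.52×296 = 348.3 + 449.92 = 798.22
ΣP(t=1)Q(t=1) = 5.22×81 + 1.21×296 = 422.82 + 358.16 = 780.98
link = 798.22/780.98 = 1.022075
Link t=2→t=3:
ΣP(t=3)Q(t=2) = 3.51×84 + 1.40×362 = 294.84 + 506.8 = 801.64
ΣP(t=2)Q(t=2) = 4.30×84 + 1.52×362 = 361.2 + 550.24 = 911.44
link = 801.64/911.44 = 0.879531
Chained index = 100 × 1.140836 × 1.022075 × 0.879531 = 102.5551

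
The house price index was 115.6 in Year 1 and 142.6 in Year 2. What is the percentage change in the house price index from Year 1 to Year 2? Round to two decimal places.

23.36%

Change = (142.6 − 115.6) / 115.6 × 100
       = 27.0 / 115.6 × 100 = 23.3564%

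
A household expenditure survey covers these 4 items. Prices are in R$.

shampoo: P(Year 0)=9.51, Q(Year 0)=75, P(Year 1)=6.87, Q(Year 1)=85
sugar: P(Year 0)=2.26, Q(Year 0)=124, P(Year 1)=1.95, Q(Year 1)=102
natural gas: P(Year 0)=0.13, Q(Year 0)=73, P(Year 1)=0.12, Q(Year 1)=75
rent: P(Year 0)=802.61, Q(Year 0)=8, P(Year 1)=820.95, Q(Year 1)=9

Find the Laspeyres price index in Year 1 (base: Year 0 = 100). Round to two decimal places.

Laspeyres price index uses base-period quantities as weights.
ΣP(Year 1)·Q(Year 0) = 6.87×75 + 1.95×124 + 0.12×73 + 820.95×8 = 515.25 + 241.8 + 8.76 + 6567.6 = 7333.41
ΣP(Year 0)·Q(Year 0) = 9.51×75 + 2.26×124 + 0.13×73 + 802.61×8 = 713.25 + 280.24 + 9.49 + 6420.88 = 7423.86
Index = 7333.41 / 7423.86 × 100 = 98.7816

98.78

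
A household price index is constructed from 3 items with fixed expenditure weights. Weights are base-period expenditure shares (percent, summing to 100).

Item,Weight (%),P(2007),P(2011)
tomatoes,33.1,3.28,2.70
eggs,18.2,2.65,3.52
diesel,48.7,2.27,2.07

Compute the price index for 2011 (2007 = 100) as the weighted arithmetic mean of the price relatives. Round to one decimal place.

95.8

tomatoes: 33.1 × (2.70/3.28) = 33.1 × 0.823171 = 27.2470
eggs: 18.2 × (3.52/2.65) = 18.2 × 1.328302 = 24.1751
diesel: 48.7 × (2.07/2.27) = 48.7 × 0.911894 = 44.4093
Index = Σ wᵢ·(p₁ᵢ/p₀ᵢ) = 27.2470 + 24.1751 + 44.4093 = 95.8313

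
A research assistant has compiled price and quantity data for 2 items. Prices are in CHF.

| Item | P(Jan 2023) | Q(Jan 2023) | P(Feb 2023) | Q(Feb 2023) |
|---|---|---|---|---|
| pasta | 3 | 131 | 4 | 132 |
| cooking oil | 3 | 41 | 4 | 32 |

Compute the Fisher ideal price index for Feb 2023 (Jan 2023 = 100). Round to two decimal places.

Laspeyres component (base-period weights):
ΣP(Feb 2023)Q(Jan 2023) = 4×131 + 4×41 = 524 + 164 = 688
ΣP(Jan 2023)Q(Jan 2023) = 3×131 + 3×41 = 393 + 123 = 516
L = 688 / 516 × 100 = 133.3333
Paasche component (current-period weights):
ΣP(Feb 2023)Q(Feb 2023) = 4×132 + 4×32 = 528 + 128 = 656
ΣP(Jan 2023)Q(Feb 2023) = 3×132 + 3×32 = 396 + 96 = 492
P = 656 / 492 × 100 = 133.3333
Fisher = √(L × P) = √(133.3333 × 133.3333) = 133.3333

133.33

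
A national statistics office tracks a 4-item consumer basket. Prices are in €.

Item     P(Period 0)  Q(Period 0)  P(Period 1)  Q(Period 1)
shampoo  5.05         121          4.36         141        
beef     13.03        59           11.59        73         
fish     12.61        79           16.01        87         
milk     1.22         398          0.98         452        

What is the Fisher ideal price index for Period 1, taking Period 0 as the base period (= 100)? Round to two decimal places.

Laspeyres component (base-period weights):
ΣP(Period 1)Q(Period 0) = 4.36×121 + 11.59×59 + 16.01×79 + 0.98×398 = 527.56 + 683.81 + 1264.79 + 390.04 = 2866.2
ΣP(Period 0)Q(Period 0) = 5.05×121 + 13.03×59 + 12.61×79 + 1.22×398 = 611.05 + 768.77 + 996.19 + 485.56 = 2861.57
L = 2866.2 / 2861.57 × 100 = 100.1618
Paasche component (current-period weights):
ΣP(Period 1)Q(Period 1) = 4.36×141 + 11.59×73 + 16.01×87 + 0.98×452 = 614.76 + 846.07 + 1392.87 + 442.96 = 3296.66
ΣP(Period 0)Q(Period 1) = 5.05×141 + 13.03×73 + 12.61×87 + 1.22×452 = 712.05 + 951.19 + 1097.07 + 551.44 = 3311.75
P = 3296.66 / 3311.75 × 100 = 99.5443
Fisher = √(L × P) = √(100.1618 × 99.5443) = 99.8526

99.85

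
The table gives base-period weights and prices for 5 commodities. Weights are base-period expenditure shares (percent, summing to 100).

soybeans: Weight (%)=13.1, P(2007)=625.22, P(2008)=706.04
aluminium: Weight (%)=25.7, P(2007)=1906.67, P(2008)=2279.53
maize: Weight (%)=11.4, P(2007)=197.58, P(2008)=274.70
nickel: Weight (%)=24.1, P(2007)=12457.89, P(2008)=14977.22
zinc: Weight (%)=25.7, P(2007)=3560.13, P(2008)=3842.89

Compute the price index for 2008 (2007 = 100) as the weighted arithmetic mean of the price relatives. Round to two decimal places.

soybeans: 13.1 × (706.04/625.22) = 13.1 × 1.129266 = 14.7934
aluminium: 25.7 × (2279.53/1906.67) = 25.7 × 1.195556 = 30.7258
maize: 11.4 × (274.70/197.58) = 11.4 × 1.390323 = 15.8497
nickel: 24.1 × (14977.22/12457.89) = 24.1 × 1.202228 = 28.9737
zinc: 25.7 × (3842.89/3560.13) = 25.7 × 1.079424 = 27.7412
Index = Σ wᵢ·(p₁ᵢ/p₀ᵢ) = 14.7934 + 30.7258 + 15.8497 + 28.9737 + 27.7412 = 118.0837

118.08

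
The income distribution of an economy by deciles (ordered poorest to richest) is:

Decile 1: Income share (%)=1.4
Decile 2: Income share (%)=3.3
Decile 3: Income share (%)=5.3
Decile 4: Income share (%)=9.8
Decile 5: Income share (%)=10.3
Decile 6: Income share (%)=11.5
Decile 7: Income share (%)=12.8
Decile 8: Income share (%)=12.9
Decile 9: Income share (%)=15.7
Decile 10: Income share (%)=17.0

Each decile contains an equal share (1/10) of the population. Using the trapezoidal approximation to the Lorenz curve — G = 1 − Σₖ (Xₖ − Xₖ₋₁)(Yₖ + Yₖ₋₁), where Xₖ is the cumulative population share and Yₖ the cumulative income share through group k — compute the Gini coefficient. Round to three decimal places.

Cumulative income shares Yₖ: 0.0140, 0.0470, 0.1000, 0.1980, 0.3010, 0.4160, 0.5440, 0.6730, 0.8300, 1.0000
Σ (Xₖ−Xₖ₋₁)(Yₖ+Yₖ₋₁) = (1/10)(0.0140+0.0000) + (1/10)(0.0470+0.0140) + (1/10)(0.1000+0.0470) + (1/10)(0.1980+0.1000) + (1/10)(0.3010+0.1980) + (1/10)(0.4160+0.3010) + (1/10)(0.5440+0.4160) + (1/10)(0.6730+0.5440) + (1/10)(0.8300+0.6730) + (1/10)(1.0000+0.8300)
  = 0.0014 + 0.0061 + 0.0147 + 0.0298 + 0.0499 + 0.0717 + 0.0960 + 0.1217 + 0.1503 + 0.1830 = 0.7246
G = 1 − 0.7246 = 0.2754

0.275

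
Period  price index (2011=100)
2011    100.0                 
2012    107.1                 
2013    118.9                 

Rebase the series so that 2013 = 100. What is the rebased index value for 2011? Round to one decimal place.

84.1

Rebased(2011) = 100.0 / 118.9 × 100 = 84.1043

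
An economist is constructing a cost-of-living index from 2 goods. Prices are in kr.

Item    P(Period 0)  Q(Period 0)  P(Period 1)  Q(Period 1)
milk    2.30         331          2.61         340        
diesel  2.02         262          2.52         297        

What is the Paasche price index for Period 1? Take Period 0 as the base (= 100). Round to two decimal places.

Paasche price index uses current-period quantities as weights.
ΣP(Period 1)·Q(Period 1) = 2.61×340 + 2.52×297 = 887.4 + 748.44 = 1635.84
ΣP(Period 0)·Q(Period 1) = 2.30×340 + 2.02×297 = 782 + 599.94 = 1381.94
Index = 1635.84 / 1381.94 × 100 = 118.3727

118.37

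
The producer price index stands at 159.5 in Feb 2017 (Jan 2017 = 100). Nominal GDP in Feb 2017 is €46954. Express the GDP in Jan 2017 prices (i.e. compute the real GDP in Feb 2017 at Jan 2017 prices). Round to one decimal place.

29438.2

Real = Nominal ÷ (Index/100) = 46954 ÷ (159.5/100)
     = 46954 ÷ 1.595 = 29438.2445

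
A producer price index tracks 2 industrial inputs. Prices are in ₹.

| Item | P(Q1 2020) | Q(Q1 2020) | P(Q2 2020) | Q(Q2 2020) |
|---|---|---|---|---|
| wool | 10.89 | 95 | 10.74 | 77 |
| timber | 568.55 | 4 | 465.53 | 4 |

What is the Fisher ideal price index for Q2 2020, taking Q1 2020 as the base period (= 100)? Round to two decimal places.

Laspeyres component (base-period weights):
ΣP(Q2 2020)Q(Q1 2020) = 10.74×95 + 465.53×4 = 1020.3 + 1862.12 = 2882.42
ΣP(Q1 2020)Q(Q1 2020) = 10.89×95 + 568.55×4 = 1034.55 + 2274.2 = 3308.75
L = 2882.42 / 3308.75 × 100 = 87.1151
Paasche component (current-period weights):
ΣP(Q2 2020)Q(Q2 2020) = 10.74×77 + 465.53×4 = 826.98 + 1862.12 = 2689.1
ΣP(Q1 2020)Q(Q2 2020) = 10.89×77 + 568.55×4 = 838.53 + 2274.2 = 3112.73
P = 2689.1 / 3112.73 × 100 = 86.3904
Fisher = √(L × P) = √(87.1151 × 86.3904) = 86.7520

86.75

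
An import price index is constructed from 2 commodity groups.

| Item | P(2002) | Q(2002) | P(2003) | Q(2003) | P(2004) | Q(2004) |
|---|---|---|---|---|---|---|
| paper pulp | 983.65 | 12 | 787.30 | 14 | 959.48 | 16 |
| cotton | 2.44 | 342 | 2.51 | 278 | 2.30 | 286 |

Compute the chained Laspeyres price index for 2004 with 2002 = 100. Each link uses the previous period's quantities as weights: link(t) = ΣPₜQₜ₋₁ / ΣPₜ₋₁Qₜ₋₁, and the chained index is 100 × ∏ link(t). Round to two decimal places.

Link 2002→2003:
ΣP(2003)Q(2002) = 787.30×12 + 2.51×342 = 9447.6 + 858.42 = 10306.02
ΣP(2002)Q(2002) = 983.65×12 + 2.44×342 = 11803.8 + 834.48 = 12638.28
link = 10306.02/12638.28 = 0.815461
Link 2003→2004:
ΣP(2004)Q(2003) = 959.48×14 + 2.30×278 = 13432.72 + 639.4 = 14072.12
ΣP(2003)Q(2003) = 787.30×14 + 2.51×278 = 11022.2 + 697.78 = 11719.98
link = 14072.12/11719.98 = 1.200695
Chained index = 100 × 0.815461 × 1.200695 = 97.9119

97.91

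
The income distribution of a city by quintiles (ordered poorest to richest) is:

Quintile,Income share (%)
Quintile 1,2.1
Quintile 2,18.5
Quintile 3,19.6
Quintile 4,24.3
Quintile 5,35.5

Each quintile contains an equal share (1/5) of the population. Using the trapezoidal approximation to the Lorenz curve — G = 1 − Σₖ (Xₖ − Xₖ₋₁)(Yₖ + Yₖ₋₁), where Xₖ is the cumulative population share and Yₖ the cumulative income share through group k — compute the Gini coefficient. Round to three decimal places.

0.290

Cumulative income shares Yₖ: 0.0210, 0.2060, 0.4020, 0.6450, 1.0000
Σ (Xₖ−Xₖ₋₁)(Yₖ+Yₖ₋₁) = (1/5)(0.0210+0.0000) + (1/5)(0.2060+0.0210) + (1/5)(0.4020+0.2060) + (1/5)(0.6450+0.4020) + (1/5)(1.0000+0.6450)
  = 0.0042 + 0.0454 + 0.1216 + 0.2094 + 0.3290 = 0.7096
G = 1 − 0.7096 = 0.2904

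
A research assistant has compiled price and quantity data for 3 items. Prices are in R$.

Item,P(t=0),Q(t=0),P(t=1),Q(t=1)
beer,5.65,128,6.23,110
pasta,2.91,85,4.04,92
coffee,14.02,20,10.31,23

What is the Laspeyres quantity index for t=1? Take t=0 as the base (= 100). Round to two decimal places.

Laspeyres quantity index uses base-period prices as weights.
ΣP(t=0)·Q(t=1) = 5.65×110 + 2.91×92 + 14.02×23 = 621.5 + 267.72 + 322.46 = 1211.68
ΣP(t=0)·Q(t=0) = 5.65×128 + 2.91×85 + 14.02×20 = 723.2 + 247.35 + 280.4 = 1250.95
Index = 1211.68 / 1250.95 × 100 = 96.8608

96.86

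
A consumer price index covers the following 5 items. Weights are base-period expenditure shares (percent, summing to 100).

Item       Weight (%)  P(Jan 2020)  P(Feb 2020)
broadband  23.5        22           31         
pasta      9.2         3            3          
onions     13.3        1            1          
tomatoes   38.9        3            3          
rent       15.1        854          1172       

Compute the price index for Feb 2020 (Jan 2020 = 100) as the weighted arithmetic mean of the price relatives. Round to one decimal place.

broadband: 23.5 × (31/22) = 23.5 × 1.409091 = 33.1136
pasta: 9.2 × (3/3) = 9.2 × 1.000000 = 9.2000
onions: 13.3 × (1/1) = 13.3 × 1.000000 = 13.3000
tomatoes: 38.9 × (3/3) = 38.9 × 1.000000 = 38.9000
rent: 15.1 × (1172/854) = 15.1 × 1.372365 = 20.7227
Index = Σ wᵢ·(p₁ᵢ/p₀ᵢ) = 33.1136 + 9.2000 + 13.3000 + 38.9000 + 20.7227 = 115.2364

115.2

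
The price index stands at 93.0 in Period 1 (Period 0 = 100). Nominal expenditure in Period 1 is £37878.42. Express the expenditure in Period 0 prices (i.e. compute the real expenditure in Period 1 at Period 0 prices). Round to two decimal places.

Real = Nominal ÷ (Index/100) = 37878.42 ÷ (93.0/100)
     = 37878.42 ÷ 0.930 = 40729.4839

40729.48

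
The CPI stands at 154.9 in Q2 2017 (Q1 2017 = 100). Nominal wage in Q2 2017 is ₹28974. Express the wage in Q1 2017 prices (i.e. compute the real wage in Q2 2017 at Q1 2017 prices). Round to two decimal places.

Real = Nominal ÷ (Index/100) = 28974 ÷ (154.9/100)
     = 28974 ÷ 1.549 = 18704.9709

18704.97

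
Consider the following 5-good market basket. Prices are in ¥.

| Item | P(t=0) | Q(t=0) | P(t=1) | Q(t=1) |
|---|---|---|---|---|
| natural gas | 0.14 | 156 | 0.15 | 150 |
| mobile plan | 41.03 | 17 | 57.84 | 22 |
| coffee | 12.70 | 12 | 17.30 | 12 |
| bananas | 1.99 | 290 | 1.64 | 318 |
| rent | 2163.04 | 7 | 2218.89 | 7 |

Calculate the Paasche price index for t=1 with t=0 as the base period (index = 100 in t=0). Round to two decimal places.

104.19

Paasche price index uses current-period quantities as weights.
ΣP(t=1)·Q(t=1) = 0.15×150 + 57.84×22 + 17.30×12 + 1.64×318 + 2218.89×7 = 22.5 + 1272.48 + 207.6 + 521.52 + 15532.23 = 17556.33
ΣP(t=0)·Q(t=1) = 0.14×150 + 41.03×22 + 12.70×12 + 1.99×318 + 2163.04×7 = 21 + 902.66 + 152.4 + 632.82 + 15141.28 = 16850.16
Index = 17556.33 / 16850.16 × 100 = 104.1909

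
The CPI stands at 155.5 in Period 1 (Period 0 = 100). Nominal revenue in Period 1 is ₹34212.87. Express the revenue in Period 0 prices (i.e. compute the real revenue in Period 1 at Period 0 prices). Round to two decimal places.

Real = Nominal ÷ (Index/100) = 34212.87 ÷ (155.5/100)
     = 34212.87 ÷ 1.555 = 22001.8457

22001.85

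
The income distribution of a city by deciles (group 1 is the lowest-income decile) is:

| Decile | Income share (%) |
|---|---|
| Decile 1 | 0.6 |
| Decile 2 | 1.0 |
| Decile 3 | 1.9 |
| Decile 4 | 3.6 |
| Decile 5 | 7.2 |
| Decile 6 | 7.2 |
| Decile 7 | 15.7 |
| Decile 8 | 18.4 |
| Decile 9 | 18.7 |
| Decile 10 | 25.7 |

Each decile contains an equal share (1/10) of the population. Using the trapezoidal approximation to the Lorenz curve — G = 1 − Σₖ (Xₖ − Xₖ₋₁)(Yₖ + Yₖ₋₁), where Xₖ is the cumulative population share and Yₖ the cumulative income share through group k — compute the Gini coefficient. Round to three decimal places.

0.469

Cumulative income shares Yₖ: 0.0060, 0.0160, 0.0350, 0.0710, 0.1430, 0.2150, 0.3720, 0.5560, 0.7430, 1.0000
Σ (Xₖ−Xₖ₋₁)(Yₖ+Yₖ₋₁) = (1/10)(0.0060+0.0000) + (1/10)(0.0160+0.0060) + (1/10)(0.0350+0.0160) + (1/10)(0.0710+0.0350) + (1/10)(0.1430+0.0710) + (1/10)(0.2150+0.1430) + (1/10)(0.3720+0.2150) + (1/10)(0.5560+0.3720) + (1/10)(0.7430+0.5560) + (1/10)(1.0000+0.7430)
  = 0.0006 + 0.0022 + 0.0051 + 0.0106 + 0.0214 + 0.0358 + 0.0587 + 0.0928 + 0.1299 + 0.1743 = 0.5314
G = 1 − 0.5314 = 0.4686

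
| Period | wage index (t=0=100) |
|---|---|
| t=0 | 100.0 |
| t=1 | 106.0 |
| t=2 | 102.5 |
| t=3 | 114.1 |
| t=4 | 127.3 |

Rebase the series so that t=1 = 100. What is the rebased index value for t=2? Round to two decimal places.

96.70

Rebased(t=2) = 102.5 / 106.0 × 100 = 96.6981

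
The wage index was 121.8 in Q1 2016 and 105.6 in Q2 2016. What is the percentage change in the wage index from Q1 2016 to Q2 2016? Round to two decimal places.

Change = (105.6 − 121.8) / 121.8 × 100
       = -16.2 / 121.8 × 100 = -13.3005%

-13.30%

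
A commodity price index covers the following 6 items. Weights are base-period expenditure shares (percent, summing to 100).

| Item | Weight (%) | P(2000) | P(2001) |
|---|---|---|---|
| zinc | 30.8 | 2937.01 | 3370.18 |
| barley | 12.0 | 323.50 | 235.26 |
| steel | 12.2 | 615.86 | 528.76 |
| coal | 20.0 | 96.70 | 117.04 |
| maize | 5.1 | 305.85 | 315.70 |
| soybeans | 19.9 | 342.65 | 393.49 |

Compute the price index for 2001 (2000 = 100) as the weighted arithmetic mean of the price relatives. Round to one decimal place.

106.9

zinc: 30.8 × (3370.18/2937.01) = 30.8 × 1.147487 = 35.3426
barley: 12.0 × (235.26/323.50) = 12.0 × 0.727233 = 8.7268
steel: 12.2 × (528.76/615.86) = 12.2 × 0.858572 = 10.4746
coal: 20.0 × (117.04/96.70) = 20.0 × 1.210341 = 24.2068
maize: 5.1 × (315.70/305.85) = 5.1 × 1.032205 = 5.2642
soybeans: 19.9 × (393.49/342.65) = 19.9 × 1.148373 = 22.8526
Index = Σ wᵢ·(p₁ᵢ/p₀ᵢ) = 35.3426 + 8.7268 + 10.4746 + 24.2068 + 5.2642 + 22.8526 = 106.8677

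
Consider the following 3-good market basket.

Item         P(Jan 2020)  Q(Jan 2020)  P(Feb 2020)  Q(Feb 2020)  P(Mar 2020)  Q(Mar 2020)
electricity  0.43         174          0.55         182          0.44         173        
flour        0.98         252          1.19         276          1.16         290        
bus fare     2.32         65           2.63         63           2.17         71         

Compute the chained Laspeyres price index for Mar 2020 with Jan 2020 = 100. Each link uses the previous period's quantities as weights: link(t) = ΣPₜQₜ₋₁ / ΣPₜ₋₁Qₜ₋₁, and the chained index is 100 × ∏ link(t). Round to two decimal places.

108.32

Link Jan 2020→Feb 2020:
ΣP(Feb 2020)Q(Jan 2020) = 0.55×174 + 1.19×252 + 2.63×65 = 95.7 + 299.88 + 170.95 = 566.53
ΣP(Jan 2020)Q(Jan 2020) = 0.43×174 + 0.98×252 + 2.32×65 = 74.82 + 246.96 + 150.8 = 472.58
link = 566.53/472.58 = 1.198802
Link Feb 2020→Mar 2020:
ΣP(Mar 2020)Q(Feb 2020) = 0.44×182 + 1.16×276 + 2.17×63 = 80.08 + 320.16 + 136.71 = 536.95
ΣP(Feb 2020)Q(Feb 2020) = 0.55×182 + 1.19×276 + 2.63×63 = 100.1 + 328.44 + 165.69 = 594.23
link = 536.95/594.23 = 0.903606
Chained index = 100 × 1.198802 × 0.903606 = 108.3245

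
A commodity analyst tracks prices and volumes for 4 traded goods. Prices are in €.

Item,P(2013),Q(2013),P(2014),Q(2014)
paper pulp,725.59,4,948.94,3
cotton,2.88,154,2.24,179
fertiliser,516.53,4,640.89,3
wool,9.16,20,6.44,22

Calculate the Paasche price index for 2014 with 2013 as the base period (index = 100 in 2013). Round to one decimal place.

119.6

Paasche price index uses current-period quantities as weights.
ΣP(2014)·Q(2014) = 948.94×3 + 2.24×179 + 640.89×3 + 6.44×22 = 2846.82 + 400.96 + 1922.67 + 141.68 = 5312.13
ΣP(2013)·Q(2014) = 725.59×3 + 2.88×179 + 516.53×3 + 9.16×22 = 2176.77 + 515.52 + 1549.59 + 201.52 = 4443.4
Index = 5312.13 / 4443.4 × 100 = 119.5510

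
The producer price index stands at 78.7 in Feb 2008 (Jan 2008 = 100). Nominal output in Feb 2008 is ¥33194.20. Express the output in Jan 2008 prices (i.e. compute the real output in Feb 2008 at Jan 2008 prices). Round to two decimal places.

42178.14

Real = Nominal ÷ (Index/100) = 33194.20 ÷ (78.7/100)
     = 33194.20 ÷ 0.787 = 42178.1449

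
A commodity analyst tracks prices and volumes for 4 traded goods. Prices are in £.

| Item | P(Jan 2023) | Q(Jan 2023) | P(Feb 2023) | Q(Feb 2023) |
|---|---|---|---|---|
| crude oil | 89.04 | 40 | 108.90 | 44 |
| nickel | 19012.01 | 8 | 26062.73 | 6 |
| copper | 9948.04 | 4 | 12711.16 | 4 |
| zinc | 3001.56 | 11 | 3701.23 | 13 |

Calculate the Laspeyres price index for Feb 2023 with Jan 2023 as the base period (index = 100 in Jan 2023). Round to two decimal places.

133.24

Laspeyres price index uses base-period quantities as weights.
ΣP(Feb 2023)·Q(Jan 2023) = 108.90×40 + 26062.73×8 + 12711.16×4 + 3701.23×11 = 4356 + 208501.84 + 50844.64 + 40713.53 = 304416.01
ΣP(Jan 2023)·Q(Jan 2023) = 89.04×40 + 19012.01×8 + 9948.04×4 + 3001.56×11 = 3561.6 + 152096.08 + 39792.16 + 33017.16 = 228467
Index = 304416.01 / 228467 × 100 = 133.2429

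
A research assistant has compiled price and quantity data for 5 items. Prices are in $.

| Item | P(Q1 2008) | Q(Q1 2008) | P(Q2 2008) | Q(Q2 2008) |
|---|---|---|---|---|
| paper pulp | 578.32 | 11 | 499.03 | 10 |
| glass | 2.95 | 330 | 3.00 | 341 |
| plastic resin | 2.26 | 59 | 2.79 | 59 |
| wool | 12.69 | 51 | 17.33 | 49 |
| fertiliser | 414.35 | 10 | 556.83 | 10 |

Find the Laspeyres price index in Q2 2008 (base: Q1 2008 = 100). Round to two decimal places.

Laspeyres price index uses base-period quantities as weights.
ΣP(Q2 2008)·Q(Q1 2008) = 499.03×11 + 3.00×330 + 2.79×59 + 17.33×51 + 556.83×10 = 5489.33 + 990 + 164.61 + 883.83 + 5568.3 = 13096.07
ΣP(Q1 2008)·Q(Q1 2008) = 578.32×11 + 2.95×330 + 2.26×59 + 12.69×51 + 414.35×10 = 6361.52 + 973.5 + 133.34 + 647.19 + 4143.5 = 12259.05
Index = 13096.07 / 12259.05 × 100 = 106.8278

106.83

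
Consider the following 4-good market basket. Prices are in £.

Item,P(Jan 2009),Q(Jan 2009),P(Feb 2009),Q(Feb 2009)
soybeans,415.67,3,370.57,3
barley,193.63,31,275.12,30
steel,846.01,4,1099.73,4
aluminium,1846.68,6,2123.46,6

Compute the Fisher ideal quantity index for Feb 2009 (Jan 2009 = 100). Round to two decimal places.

99.04

Laspeyres component (base-period weights):
ΣP(Jan 2009)Q(Feb 2009) = 415.67×3 + 193.63×30 + 846.01×4 + 1846.68×6 = 1247.01 + 5808.9 + 3384.04 + 11080.08 = 21520.03
ΣP(Jan 2009)Q(Jan 2009) = 415.67×3 + 193.63×31 + 846.01×4 + 1846.68×6 = 1247.01 + 6002.53 + 3384.04 + 11080.08 = 21713.66
L = 21520.03 / 21713.66 × 100 = 99.1083
Paasche component (current-period weights):
ΣP(Feb 2009)Q(Feb 2009) = 370.57×3 + 275.12×30 + 1099.73×4 + 2123.46×6 = 1111.71 + 8253.6 + 4398.92 + 12740.76 = 26504.99
ΣP(Feb 2009)Q(Jan 2009) = 370.57×3 + 275.12×31 + 1099.73×4 + 2123.46×6 = 1111.71 + 8528.72 + 4398.92 + 12740.76 = 26780.11
P = 26504.99 / 26780.11 × 100 = 98.9727
Fisher = √(L × P) = √(99.1083 × 98.9727) = 99.0404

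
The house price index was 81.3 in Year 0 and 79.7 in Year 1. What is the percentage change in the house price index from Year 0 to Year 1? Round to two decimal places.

Change = (79.7 − 81.3) / 81.3 × 100
       = -1.6 / 81.3 × 100 = -1.9680%

-1.97%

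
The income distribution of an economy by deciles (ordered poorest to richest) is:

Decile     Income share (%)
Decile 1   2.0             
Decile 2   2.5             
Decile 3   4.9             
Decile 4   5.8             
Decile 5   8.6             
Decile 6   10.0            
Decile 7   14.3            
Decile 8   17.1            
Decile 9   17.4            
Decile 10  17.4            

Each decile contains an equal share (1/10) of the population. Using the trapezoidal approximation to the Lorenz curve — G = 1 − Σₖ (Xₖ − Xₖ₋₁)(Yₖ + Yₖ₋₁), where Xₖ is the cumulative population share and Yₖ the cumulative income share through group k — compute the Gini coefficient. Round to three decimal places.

Cumulative income shares Yₖ: 0.0200, 0.0450, 0.0940, 0.1520, 0.2380, 0.3380, 0.4810, 0.6520, 0.8260, 1.0000
Σ (Xₖ−Xₖ₋₁)(Yₖ+Yₖ₋₁) = (1/10)(0.0200+0.0000) + (1/10)(0.0450+0.0200) + (1/10)(0.0940+0.0450) + (1/10)(0.1520+0.0940) + (1/10)(0.2380+0.1520) + (1/10)(0.3380+0.2380) + (1/10)(0.4810+0.3380) + (1/10)(0.6520+0.4810) + (1/10)(0.8260+0.6520) + (1/10)(1.0000+0.8260)
  = 0.0020 + 0.0065 + 0.0139 + 0.0246 + 0.0390 + 0.0576 + 0.0819 + 0.1133 + 0.1478 + 0.1826 = 0.6692
G = 1 − 0.6692 = 0.3308

0.331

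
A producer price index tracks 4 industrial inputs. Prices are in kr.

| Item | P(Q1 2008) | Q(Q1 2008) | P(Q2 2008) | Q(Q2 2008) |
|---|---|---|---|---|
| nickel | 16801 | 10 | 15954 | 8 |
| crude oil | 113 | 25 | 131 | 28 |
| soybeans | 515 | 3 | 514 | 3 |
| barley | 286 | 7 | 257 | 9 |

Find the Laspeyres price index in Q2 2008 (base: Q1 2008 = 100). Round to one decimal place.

Laspeyres price index uses base-period quantities as weights.
ΣP(Q2 2008)·Q(Q1 2008) = 15954×10 + 131×25 + 514×3 + 257×7 = 159540 + 3275 + 1542 + 1799 = 166156
ΣP(Q1 2008)·Q(Q1 2008) = 16801×10 + 113×25 + 515×3 + 286×7 = 168010 + 2825 + 1545 + 2002 = 174382
Index = 166156 / 174382 × 100 = 95.2828

95.3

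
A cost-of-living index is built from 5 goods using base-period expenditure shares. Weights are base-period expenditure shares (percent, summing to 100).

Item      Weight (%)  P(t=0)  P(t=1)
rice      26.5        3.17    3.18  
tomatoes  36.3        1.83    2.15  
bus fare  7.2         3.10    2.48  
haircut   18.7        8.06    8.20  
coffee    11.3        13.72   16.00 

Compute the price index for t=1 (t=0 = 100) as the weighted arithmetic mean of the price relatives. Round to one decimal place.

rice: 26.5 × (3.18/3.17) = 26.5 × 1.003155 = 26.5836
tomatoes: 36.3 × (2.15/1.83) = 36.3 × 1.174863 = 42.6475
bus fare: 7.2 × (2.48/3.10) = 7.2 × 0.800000 = 5.7600
haircut: 18.7 × (8.20/8.06) = 18.7 × 1.017370 = 19.0248
coffee: 11.3 × (16.00/13.72) = 11.3 × 1.166181 = 13.1778
Index = Σ wᵢ·(p₁ᵢ/p₀ᵢ) = 26.5836 + 42.6475 + 5.7600 + 19.0248 + 13.1778 = 107.1938

107.2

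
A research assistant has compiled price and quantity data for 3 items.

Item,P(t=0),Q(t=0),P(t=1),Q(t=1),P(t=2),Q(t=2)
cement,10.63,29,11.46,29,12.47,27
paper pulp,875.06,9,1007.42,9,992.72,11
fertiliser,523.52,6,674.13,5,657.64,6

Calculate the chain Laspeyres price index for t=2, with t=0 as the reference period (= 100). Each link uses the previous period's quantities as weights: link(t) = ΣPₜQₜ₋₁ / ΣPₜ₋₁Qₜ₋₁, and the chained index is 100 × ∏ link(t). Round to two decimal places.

Link t=0→t=1:
ΣP(t=1)Q(t=0) = 11.46×29 + 1007.42×9 + 674.13×6 = 332.34 + 9066.78 + 4044.78 = 13443.9
ΣP(t=0)Q(t=0) = 10.63×29 + 875.06×9 + 523.52×6 = 308.27 + 7875.54 + 3141.12 = 11324.93
link = 13443.9/11324.93 = 1.187107
Link t=1→t=2:
ΣP(t=2)Q(t=1) = 12.47×29 + 992.72×9 + 657.64×5 = 361.63 + 8934.48 + 3288.2 = 12584.31
ΣP(t=1)Q(t=1) = 11.46×29 + 1007.42×9 + 674.13×5 = 332.34 + 9066.78 + 3370.65 = 12769.77
link = 12584.31/12769.77 = 0.985477
Chained index = 100 × 1.187107 × 0.985477 = 116.9866

116.99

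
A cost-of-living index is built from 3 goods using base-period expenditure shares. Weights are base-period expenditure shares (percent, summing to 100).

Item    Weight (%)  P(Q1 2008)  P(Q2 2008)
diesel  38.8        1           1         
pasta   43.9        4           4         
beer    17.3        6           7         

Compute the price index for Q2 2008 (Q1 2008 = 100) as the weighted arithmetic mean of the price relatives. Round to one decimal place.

102.9

diesel: 38.8 × (1/1) = 38.8 × 1.000000 = 38.8000
pasta: 43.9 × (4/4) = 43.9 × 1.000000 = 43.9000
beer: 17.3 × (7/6) = 17.3 × 1.166667 = 20.1833
Index = Σ wᵢ·(p₁ᵢ/p₀ᵢ) = 38.8000 + 43.9000 + 20.1833 = 102.8833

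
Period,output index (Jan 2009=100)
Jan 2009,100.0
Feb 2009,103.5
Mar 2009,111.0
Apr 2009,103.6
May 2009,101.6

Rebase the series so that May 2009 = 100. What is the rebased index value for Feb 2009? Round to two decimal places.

101.87

Rebased(Feb 2009) = 103.5 / 101.6 × 100 = 101.8701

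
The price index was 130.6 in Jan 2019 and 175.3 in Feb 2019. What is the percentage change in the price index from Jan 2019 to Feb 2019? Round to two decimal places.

34.23%

Change = (175.3 − 130.6) / 130.6 × 100
       = 44.7 / 130.6 × 100 = 34.2266%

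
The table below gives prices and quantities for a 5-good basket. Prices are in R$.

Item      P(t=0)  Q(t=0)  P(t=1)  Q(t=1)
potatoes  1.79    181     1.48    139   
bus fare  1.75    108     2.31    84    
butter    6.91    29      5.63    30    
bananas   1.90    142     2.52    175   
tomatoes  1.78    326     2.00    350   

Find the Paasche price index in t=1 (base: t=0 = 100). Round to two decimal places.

Paasche price index uses current-period quantities as weights.
ΣP(t=1)·Q(t=1) = 1.48×139 + 2.31×84 + 5.63×30 + 2.52×175 + 2.00×350 = 205.72 + 194.04 + 168.9 + 441 + 700 = 1709.66
ΣP(t=0)·Q(t=1) = 1.79×139 + 1.75×84 + 6.91×30 + 1.90×175 + 1.78×350 = 248.81 + 147 + 207.3 + 332.5 + 623 = 1558.61
Index = 1709.66 / 1558.61 × 100 = 109.6913

109.69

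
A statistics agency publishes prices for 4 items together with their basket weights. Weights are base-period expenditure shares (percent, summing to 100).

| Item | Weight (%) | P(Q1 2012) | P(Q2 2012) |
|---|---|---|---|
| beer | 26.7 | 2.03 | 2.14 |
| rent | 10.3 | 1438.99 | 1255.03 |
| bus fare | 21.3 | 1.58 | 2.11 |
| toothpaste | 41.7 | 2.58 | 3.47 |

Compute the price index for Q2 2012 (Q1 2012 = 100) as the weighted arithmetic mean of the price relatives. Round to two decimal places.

beer: 26.7 × (2.14/2.03) = 26.7 × 1.054187 = 28.1468
rent: 10.3 × (1255.03/1438.99) = 10.3 × 0.872160 = 8.9833
bus fare: 21.3 × (2.11/1.58) = 21.3 × 1.335443 = 28.4449
toothpaste: 41.7 × (3.47/2.58) = 41.7 × 1.344961 = 56.0849
Index = Σ wᵢ·(p₁ᵢ/p₀ᵢ) = 28.1468 + 8.9833 + 28.4449 + 56.0849 = 121.6599

121.66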